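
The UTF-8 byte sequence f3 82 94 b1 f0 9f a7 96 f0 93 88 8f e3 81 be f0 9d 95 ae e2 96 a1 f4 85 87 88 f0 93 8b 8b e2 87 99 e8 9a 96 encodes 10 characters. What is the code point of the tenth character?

Offset 0: leading byte 0xF3 = 11110011 → 4-byte char #1 = F3 82 94 B1.
Offset 4: leading byte 0xF0 = 11110000 → 4-byte char #2 = F0 9F A7 96.
Offset 8: leading byte 0xF0 = 11110000 → 4-byte char #3 = F0 93 88 8F.
Offset 12: leading byte 0xE3 = 11100011 → 3-byte char #4 = E3 81 BE.
Offset 15: leading byte 0xF0 = 11110000 → 4-byte char #5 = F0 9D 95 AE.
Offset 19: leading byte 0xE2 = 11100010 → 3-byte char #6 = E2 96 A1.
Offset 22: leading byte 0xF4 = 11110100 → 4-byte char #7 = F4 85 87 88.
Offset 26: leading byte 0xF0 = 11110000 → 4-byte char #8 = F0 93 8B 8B.
Offset 30: leading byte 0xE2 = 11100010 → 3-byte char #9 = E2 87 99.
Offset 33: leading byte 0xE8 = 11101000 → 3-byte char #10 = E8 9A 96.
Leading byte 0xE8 = 11101000 matches 1110xxxx → 3-byte sequence.
Byte 1: 0xE8 = 11101000, payload 1000 (4 bits).
Byte 2: 0x9A = 10011010 (10xxxxxx ✓), payload 011010.
Byte 3: 0x96 = 10010110 (10xxxxxx ✓), payload 010110.
Concatenate: 1000011010010110 = 0x8696 (16 bits → U+8696).

U+8696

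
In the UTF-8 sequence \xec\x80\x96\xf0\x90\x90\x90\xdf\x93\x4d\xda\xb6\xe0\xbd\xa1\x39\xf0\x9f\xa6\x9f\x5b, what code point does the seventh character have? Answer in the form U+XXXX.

U+0039

Offset 0: leading byte 0xEC = 11101100 → 3-byte char #1 = EC 80 96.
Offset 3: leading byte 0xF0 = 11110000 → 4-byte char #2 = F0 90 90 90.
Offset 7: leading byte 0xDF = 11011111 → 2-byte char #3 = DF 93.
Offset 9: leading byte 0x4D = 01001101 → 1-byte char #4 = 4D.
Offset 10: leading byte 0xDA = 11011010 → 2-byte char #5 = DA B6.
Offset 12: leading byte 0xE0 = 11100000 → 3-byte char #6 = E0 BD A1.
Offset 15: leading byte 0x39 = 00111001 → 1-byte char #7 = 39.
Leading byte 0x39 = 00111001 matches 0xxxxxxx → 1-byte sequence.
Byte 1: 0x39 = 00111001, payload 0111001 (7 bits).
Concatenate: 0111001 = 0x39 (7 bits → U+0039).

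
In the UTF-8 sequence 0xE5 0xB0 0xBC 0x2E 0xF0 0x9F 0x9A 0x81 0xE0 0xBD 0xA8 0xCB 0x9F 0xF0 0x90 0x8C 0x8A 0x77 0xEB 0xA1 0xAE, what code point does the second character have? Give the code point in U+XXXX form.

U+002E

Offset 0: leading byte 0xE5 = 11100101 → 3-byte char #1 = E5 B0 BC.
Offset 3: leading byte 0x2E = 00101110 → 1-byte char #2 = 2E.
Leading byte 0x2E = 00101110 matches 0xxxxxxx → 1-byte sequence.
Byte 1: 0x2E = 00101110, payload 0101110 (7 bits).
Concatenate: 0101110 = 0x2E (7 bits → U+002E).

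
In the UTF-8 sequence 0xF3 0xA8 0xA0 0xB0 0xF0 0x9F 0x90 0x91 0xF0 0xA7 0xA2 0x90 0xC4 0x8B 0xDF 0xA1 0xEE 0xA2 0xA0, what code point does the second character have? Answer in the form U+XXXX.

U+1F411

Offset 0: leading byte 0xF3 = 11110011 → 4-byte char #1 = F3 A8 A0 B0.
Offset 4: leading byte 0xF0 = 11110000 → 4-byte char #2 = F0 9F 90 91.
Leading byte 0xF0 = 11110000 matches 11110xxx → 4-byte sequence.
Byte 1: 0xF0 = 11110000, payload 000 (3 bits).
Byte 2: 0x9F = 10011111 (10xxxxxx ✓), payload 011111.
Byte 3: 0x90 = 10010000 (10xxxxxx ✓), payload 010000.
Byte 4: 0x91 = 10010001 (10xxxxxx ✓), payload 010001.
Concatenate: 000011111010000010001 = 0x1F411 (21 bits → U+1F411).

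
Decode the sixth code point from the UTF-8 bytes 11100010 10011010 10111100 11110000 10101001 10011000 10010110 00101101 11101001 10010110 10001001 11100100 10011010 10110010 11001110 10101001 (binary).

Offset 0: leading byte 0xE2 = 11100010 → 3-byte char #1 = E2 9A BC.
Offset 3: leading byte 0xF0 = 11110000 → 4-byte char #2 = F0 A9 98 96.
Offset 7: leading byte 0x2D = 00101101 → 1-byte char #3 = 2D.
Offset 8: leading byte 0xE9 = 11101001 → 3-byte char #4 = E9 96 89.
Offset 11: leading byte 0xE4 = 11100100 → 3-byte char #5 = E4 9A B2.
Offset 14: leading byte 0xCE = 11001110 → 2-byte char #6 = CE A9.
Leading byte 0xCE = 11001110 matches 110xxxxx → 2-byte sequence.
Byte 1: 0xCE = 11001110, payload 01110 (5 bits).
Byte 2: 0xA9 = 10101001 (10xxxxxx ✓), payload 101001.
Concatenate: 01110101001 = 0x3A9 (11 bits → U+03A9).

U+03A9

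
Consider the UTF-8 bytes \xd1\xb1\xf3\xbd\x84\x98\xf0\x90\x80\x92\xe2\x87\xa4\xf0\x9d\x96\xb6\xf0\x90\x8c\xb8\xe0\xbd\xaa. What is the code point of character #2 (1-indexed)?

U+FD118

Offset 0: leading byte 0xD1 = 11010001 → 2-byte char #1 = D1 B1.
Offset 2: leading byte 0xF3 = 11110011 → 4-byte char #2 = F3 BD 84 98.
Leading byte 0xF3 = 11110011 matches 11110xxx → 4-byte sequence.
Byte 1: 0xF3 = 11110011, payload 011 (3 bits).
Byte 2: 0xBD = 10111101 (10xxxxxx ✓), payload 111101.
Byte 3: 0x84 = 10000100 (10xxxxxx ✓), payload 000100.
Byte 4: 0x98 = 10011000 (10xxxxxx ✓), payload 011000.
Concatenate: 011111101000100011000 = 0xFD118 (21 bits → U+FD118).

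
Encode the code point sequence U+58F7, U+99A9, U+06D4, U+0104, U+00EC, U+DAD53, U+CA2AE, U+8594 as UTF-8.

U+58F7: 3-byte form → E5 A3 B7.
U+99A9: 3-byte form → E9 A6 A9.
U+06D4: 2-byte form → DB 94.
U+0104: 2-byte form → C4 84.
U+00EC: 2-byte form → C3 AC.
U+DAD53: 4-byte form → F3 9A B5 93.
U+CA2AE: 4-byte form → F3 8A 8A AE.
U+8594: 3-byte form → E8 96 94.
Concatenated (23 bytes): E5 A3 B7 E9 A6 A9 DB 94 C4 84 C3 AC F3 9A B5 93 F3 8A 8A AE E8 96 94.

E5 A3 B7 E9 A6 A9 DB 94 C4 84 C3 AC F3 9A B5 93 F3 8A 8A AE E8 96 94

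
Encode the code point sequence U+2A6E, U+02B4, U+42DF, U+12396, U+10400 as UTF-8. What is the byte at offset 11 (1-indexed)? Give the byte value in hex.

0x8E

1-indexed offset 11 is 0-indexed offset 10.
U+2A6E → 3-byte form E2 A9 AE at offsets 0–2.
U+02B4 → 2-byte form CA B4 at offsets 3–4.
U+42DF → 3-byte form E4 8B 9F at offsets 5–7.
U+12396 → 4-byte form F0 92 8E 96 at offsets 8–11.
Offset 10 falls in char 4's range; it's byte 3 of F0 92 8E 96 = 0x8E.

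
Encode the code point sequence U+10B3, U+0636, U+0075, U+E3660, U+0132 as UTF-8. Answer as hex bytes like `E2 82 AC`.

E1 82 B3 D8 B6 75 F3 A3 99 A0 C4 B2

U+10B3: 3-byte form → E1 82 B3.
U+0636: 2-byte form → D8 B6.
U+0075: 1-byte form → 75.
U+E3660: 4-byte form → F3 A3 99 A0.
U+0132: 2-byte form → C4 B2.
Concatenated (12 bytes): E1 82 B3 D8 B6 75 F3 A3 99 A0 C4 B2.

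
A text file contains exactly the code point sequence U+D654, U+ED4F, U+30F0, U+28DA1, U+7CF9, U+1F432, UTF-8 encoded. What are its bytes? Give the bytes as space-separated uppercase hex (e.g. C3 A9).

ED 99 94 EE B5 8F E3 83 B0 F0 A8 B6 A1 E7 B3 B9 F0 9F 90 B2

U+D654: 3-byte form → ED 99 94.
U+ED4F: 3-byte form → EE B5 8F.
U+30F0: 3-byte form → E3 83 B0.
U+28DA1: 4-byte form → F0 A8 B6 A1.
U+7CF9: 3-byte form → E7 B3 B9.
U+1F432: 4-byte form → F0 9F 90 B2.
Concatenated (20 bytes): ED 99 94 EE B5 8F E3 83 B0 F0 A8 B6 A1 E7 B3 B9 F0 9F 90 B2.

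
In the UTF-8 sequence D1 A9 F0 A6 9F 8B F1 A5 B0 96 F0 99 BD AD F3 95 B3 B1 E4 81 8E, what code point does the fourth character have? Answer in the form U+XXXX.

U+19F6D

Offset 0: leading byte 0xD1 = 11010001 → 2-byte char #1 = D1 A9.
Offset 2: leading byte 0xF0 = 11110000 → 4-byte char #2 = F0 A6 9F 8B.
Offset 6: leading byte 0xF1 = 11110001 → 4-byte char #3 = F1 A5 B0 96.
Offset 10: leading byte 0xF0 = 11110000 → 4-byte char #4 = F0 99 BD AD.
Leading byte 0xF0 = 11110000 matches 11110xxx → 4-byte sequence.
Byte 1: 0xF0 = 11110000, payload 000 (3 bits).
Byte 2: 0x99 = 10011001 (10xxxxxx ✓), payload 011001.
Byte 3: 0xBD = 10111101 (10xxxxxx ✓), payload 111101.
Byte 4: 0xAD = 10101101 (10xxxxxx ✓), payload 101101.
Concatenate: 000011001111101101101 = 0x19F6D (21 bits → U+19F6D).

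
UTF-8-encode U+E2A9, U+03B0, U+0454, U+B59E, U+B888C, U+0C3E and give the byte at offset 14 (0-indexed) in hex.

U+E2A9 → 3-byte form EE 8A A9 at offsets 0–2.
U+03B0 → 2-byte form CE B0 at offsets 3–4.
U+0454 → 2-byte form D1 94 at offsets 5–6.
U+B59E → 3-byte form EB 96 9E at offsets 7–9.
U+B888C → 4-byte form F2 B8 A2 8C at offsets 10–13.
U+0C3E → 3-byte form E0 B0 BE at offsets 14–16.
Offset 14 falls in char 6's range; it's byte 1 of E0 B0 BE = 0xE0.

0xE0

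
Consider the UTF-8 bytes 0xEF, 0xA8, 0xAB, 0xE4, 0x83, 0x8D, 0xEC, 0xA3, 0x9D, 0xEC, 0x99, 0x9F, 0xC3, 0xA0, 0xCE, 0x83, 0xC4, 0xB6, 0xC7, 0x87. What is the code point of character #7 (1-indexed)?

Offset 0: leading byte 0xEF = 11101111 → 3-byte char #1 = EF A8 AB.
Offset 3: leading byte 0xE4 = 11100100 → 3-byte char #2 = E4 83 8D.
Offset 6: leading byte 0xEC = 11101100 → 3-byte char #3 = EC A3 9D.
Offset 9: leading byte 0xEC = 11101100 → 3-byte char #4 = EC 99 9F.
Offset 12: leading byte 0xC3 = 11000011 → 2-byte char #5 = C3 A0.
Offset 14: leading byte 0xCE = 11001110 → 2-byte char #6 = CE 83.
Offset 16: leading byte 0xC4 = 11000100 → 2-byte char #7 = C4 B6.
Leading byte 0xC4 = 11000100 matches 110xxxxx → 2-byte sequence.
Byte 1: 0xC4 = 11000100, payload 00100 (5 bits).
Byte 2: 0xB6 = 10110110 (10xxxxxx ✓), payload 110110.
Concatenate: 00100110110 = 0x136 (11 bits → U+0136).

U+0136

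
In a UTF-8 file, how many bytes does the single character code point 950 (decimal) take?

2

U+03B6 = 0x3B6. UTF-8 uses 1 byte below 0x80, 2 below 0x800, 3 below 0x10000, 4 up to 0x10FFFF. 0x3B6 is in U+0080–U+07FF → 2 bytes.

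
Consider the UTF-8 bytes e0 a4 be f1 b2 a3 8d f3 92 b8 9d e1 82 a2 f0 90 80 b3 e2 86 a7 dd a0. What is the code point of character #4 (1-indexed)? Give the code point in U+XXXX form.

Offset 0: leading byte 0xE0 = 11100000 → 3-byte char #1 = E0 A4 BE.
Offset 3: leading byte 0xF1 = 11110001 → 4-byte char #2 = F1 B2 A3 8D.
Offset 7: leading byte 0xF3 = 11110011 → 4-byte char #3 = F3 92 B8 9D.
Offset 11: leading byte 0xE1 = 11100001 → 3-byte char #4 = E1 82 A2.
Leading byte 0xE1 = 11100001 matches 1110xxxx → 3-byte sequence.
Byte 1: 0xE1 = 11100001, payload 0001 (4 bits).
Byte 2: 0x82 = 10000010 (10xxxxxx ✓), payload 000010.
Byte 3: 0xA2 = 10100010 (10xxxxxx ✓), payload 100010.
Concatenate: 0001000010100010 = 0x10A2 (16 bits → U+10A2).

U+10A2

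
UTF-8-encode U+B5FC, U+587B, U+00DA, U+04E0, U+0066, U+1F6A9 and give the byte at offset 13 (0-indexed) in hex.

0x9A

U+B5FC → 3-byte form EB 97 BC at offsets 0–2.
U+587B → 3-byte form E5 A1 BB at offsets 3–5.
U+00DA → 2-byte form C3 9A at offsets 6–7.
U+04E0 → 2-byte form D3 A0 at offsets 8–9.
U+0066 → 1-byte form 66 at offsets 10–10.
U+1F6A9 → 4-byte form F0 9F 9A A9 at offsets 11–14.
Offset 13 falls in char 6's range; it's byte 3 of F0 9F 9A A9 = 0x9A.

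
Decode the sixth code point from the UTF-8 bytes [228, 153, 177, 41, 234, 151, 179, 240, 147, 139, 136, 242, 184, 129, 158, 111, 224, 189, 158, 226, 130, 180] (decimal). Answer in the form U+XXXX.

U+006F

Offset 0: leading byte 0xE4 = 11100100 → 3-byte char #1 = E4 99 B1.
Offset 3: leading byte 0x29 = 00101001 → 1-byte char #2 = 29.
Offset 4: leading byte 0xEA = 11101010 → 3-byte char #3 = EA 97 B3.
Offset 7: leading byte 0xF0 = 11110000 → 4-byte char #4 = F0 93 8B 88.
Offset 11: leading byte 0xF2 = 11110010 → 4-byte char #5 = F2 B8 81 9E.
Offset 15: leading byte 0x6F = 01101111 → 1-byte char #6 = 6F.
Leading byte 0x6F = 01101111 matches 0xxxxxxx → 1-byte sequence.
Byte 1: 0x6F = 01101111, payload 1101111 (7 bits).
Concatenate: 1101111 = 0x6F (7 bits → U+006F).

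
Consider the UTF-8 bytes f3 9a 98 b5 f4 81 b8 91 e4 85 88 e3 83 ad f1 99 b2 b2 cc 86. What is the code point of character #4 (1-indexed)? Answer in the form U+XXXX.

Offset 0: leading byte 0xF3 = 11110011 → 4-byte char #1 = F3 9A 98 B5.
Offset 4: leading byte 0xF4 = 11110100 → 4-byte char #2 = F4 81 B8 91.
Offset 8: leading byte 0xE4 = 11100100 → 3-byte char #3 = E4 85 88.
Offset 11: leading byte 0xE3 = 11100011 → 3-byte char #4 = E3 83 AD.
Leading byte 0xE3 = 11100011 matches 1110xxxx → 3-byte sequence.
Byte 1: 0xE3 = 11100011, payload 0011 (4 bits).
Byte 2: 0x83 = 10000011 (10xxxxxx ✓), payload 000011.
Byte 3: 0xAD = 10101101 (10xxxxxx ✓), payload 101101.
Concatenate: 0011000011101101 = 0x30ED (16 bits → U+30ED).

U+30ED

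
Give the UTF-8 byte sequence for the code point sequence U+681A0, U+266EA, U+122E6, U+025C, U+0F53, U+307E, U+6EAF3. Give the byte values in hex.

U+681A0: 4-byte form → F1 A8 86 A0.
U+266EA: 4-byte form → F0 A6 9B AA.
U+122E6: 4-byte form → F0 92 8B A6.
U+025C: 2-byte form → C9 9C.
U+0F53: 3-byte form → E0 BD 93.
U+307E: 3-byte form → E3 81 BE.
U+6EAF3: 4-byte form → F1 AE AB B3.
Concatenated (24 bytes): F1 A8 86 A0 F0 A6 9B AA F0 92 8B A6 C9 9C E0 BD 93 E3 81 BE F1 AE AB B3.

F1 A8 86 A0 F0 A6 9B AA F0 92 8B A6 C9 9C E0 BD 93 E3 81 BE F1 AE AB B3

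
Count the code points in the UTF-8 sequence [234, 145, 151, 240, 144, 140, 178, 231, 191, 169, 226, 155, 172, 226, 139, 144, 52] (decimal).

Byte at offset 0: 0xEA = 11101010 → 3-byte char (#1). Advance 3.
Byte at offset 3: 0xF0 = 11110000 → 4-byte char (#2). Advance 4.
Byte at offset 7: 0xE7 = 11100111 → 3-byte char (#3). Advance 3.
Byte at offset 10: 0xE2 = 11100010 → 3-byte char (#4). Advance 3.
Byte at offset 13: 0xE2 = 11100010 → 3-byte char (#5). Advance 3.
Byte at offset 16: 0x34 = 00110100 → 1-byte char (#6). Advance 1.
Reached end at offset 17 after 6 code points.

6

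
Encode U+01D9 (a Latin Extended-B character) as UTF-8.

C7 99

U+01D9 = 0x1D9 = 473 decimal. In range U+0080–U+07FF → 2-byte form: 110xxxxx 10xxxxxx.
Binary (11 bits): 00111011001.
Split 5+6: 00111 | 011001.
Byte 1: 11000111 = 0xC7.
Byte 2: 10011001 = 0x99.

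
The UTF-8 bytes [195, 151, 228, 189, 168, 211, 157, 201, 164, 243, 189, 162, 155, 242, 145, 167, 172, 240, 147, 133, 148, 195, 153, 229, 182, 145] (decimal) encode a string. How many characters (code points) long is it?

9

Byte at offset 0: 0xC3 = 11000011 → 2-byte char (#1). Advance 2.
Byte at offset 2: 0xE4 = 11100100 → 3-byte char (#2). Advance 3.
Byte at offset 5: 0xD3 = 11010011 → 2-byte char (#3). Advance 2.
Byte at offset 7: 0xC9 = 11001001 → 2-byte char (#4). Advance 2.
Byte at offset 9: 0xF3 = 11110011 → 4-byte char (#5). Advance 4.
Byte at offset 13: 0xF2 = 11110010 → 4-byte char (#6). Advance 4.
Byte at offset 17: 0xF0 = 11110000 → 4-byte char (#7). Advance 4.
Byte at offset 21: 0xC3 = 11000011 → 2-byte char (#8). Advance 2.
Byte at offset 23: 0xE5 = 11100101 → 3-byte char (#9). Advance 3.
Reached end at offset 26 after 9 code points.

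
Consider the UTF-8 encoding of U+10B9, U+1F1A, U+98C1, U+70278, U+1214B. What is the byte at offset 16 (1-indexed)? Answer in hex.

0x85

1-indexed offset 16 is 0-indexed offset 15.
U+10B9 → 3-byte form E1 82 B9 at offsets 0–2.
U+1F1A → 3-byte form E1 BC 9A at offsets 3–5.
U+98C1 → 3-byte form E9 A3 81 at offsets 6–8.
U+70278 → 4-byte form F1 B0 89 B8 at offsets 9–12.
U+1214B → 4-byte form F0 92 85 8B at offsets 13–16.
Offset 15 falls in char 5's range; it's byte 3 of F0 92 85 8B = 0x85.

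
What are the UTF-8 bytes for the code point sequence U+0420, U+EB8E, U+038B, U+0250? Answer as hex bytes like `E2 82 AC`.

D0 A0 EE AE 8E CE 8B C9 90

U+0420: 2-byte form → D0 A0.
U+EB8E: 3-byte form → EE AE 8E.
U+038B: 2-byte form → CE 8B.
U+0250: 2-byte form → C9 90.
Concatenated (9 bytes): D0 A0 EE AE 8E CE 8B C9 90.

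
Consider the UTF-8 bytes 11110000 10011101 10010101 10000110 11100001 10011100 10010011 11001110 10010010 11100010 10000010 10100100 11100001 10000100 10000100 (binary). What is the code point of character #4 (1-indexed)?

Offset 0: leading byte 0xF0 = 11110000 → 4-byte char #1 = F0 9D 95 86.
Offset 4: leading byte 0xE1 = 11100001 → 3-byte char #2 = E1 9C 93.
Offset 7: leading byte 0xCE = 11001110 → 2-byte char #3 = CE 92.
Offset 9: leading byte 0xE2 = 11100010 → 3-byte char #4 = E2 82 A4.
Leading byte 0xE2 = 11100010 matches 1110xxxx → 3-byte sequence.
Byte 1: 0xE2 = 11100010, payload 0010 (4 bits).
Byte 2: 0x82 = 10000010 (10xxxxxx ✓), payload 000010.
Byte 3: 0xA4 = 10100100 (10xxxxxx ✓), payload 100100.
Concatenate: 0010000010100100 = 0x20A4 (16 bits → U+20A4).

U+20A4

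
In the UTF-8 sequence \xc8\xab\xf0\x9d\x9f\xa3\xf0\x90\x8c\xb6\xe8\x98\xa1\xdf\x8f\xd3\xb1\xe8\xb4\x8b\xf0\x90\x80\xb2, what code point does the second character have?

U+1D7E3

Offset 0: leading byte 0xC8 = 11001000 → 2-byte char #1 = C8 AB.
Offset 2: leading byte 0xF0 = 11110000 → 4-byte char #2 = F0 9D 9F A3.
Leading byte 0xF0 = 11110000 matches 11110xxx → 4-byte sequence.
Byte 1: 0xF0 = 11110000, payload 000 (3 bits).
Byte 2: 0x9D = 10011101 (10xxxxxx ✓), payload 011101.
Byte 3: 0x9F = 10011111 (10xxxxxx ✓), payload 011111.
Byte 4: 0xA3 = 10100011 (10xxxxxx ✓), payload 100011.
Concatenate: 000011101011111100011 = 0x1D7E3 (21 bits → U+1D7E3).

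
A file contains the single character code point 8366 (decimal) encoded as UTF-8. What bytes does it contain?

U+20AE = 0x20AE = 8366 decimal. In range U+0800–U+FFFF → 3-byte form: 1110xxxx 10xxxxxx 10xxxxxx.
Binary (16 bits): 0010000010101110.
Split 4+6+6: 0010 | 000010 | 101110.
Byte 1: 11100010 = 0xE2.
Byte 2: 10000010 = 0x82.
Byte 3: 10101110 = 0xAE.

E2 82 AE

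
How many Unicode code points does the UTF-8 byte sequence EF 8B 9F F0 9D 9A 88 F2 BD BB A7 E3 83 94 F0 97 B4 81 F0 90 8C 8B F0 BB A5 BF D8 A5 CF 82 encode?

Byte at offset 0: 0xEF = 11101111 → 3-byte char (#1). Advance 3.
Byte at offset 3: 0xF0 = 11110000 → 4-byte char (#2). Advance 4.
Byte at offset 7: 0xF2 = 11110010 → 4-byte char (#3). Advance 4.
Byte at offset 11: 0xE3 = 11100011 → 3-byte char (#4). Advance 3.
Byte at offset 14: 0xF0 = 11110000 → 4-byte char (#5). Advance 4.
Byte at offset 18: 0xF0 = 11110000 → 4-byte char (#6). Advance 4.
Byte at offset 22: 0xF0 = 11110000 → 4-byte char (#7). Advance 4.
Byte at offset 26: 0xD8 = 11011000 → 2-byte char (#8). Advance 2.
Byte at offset 28: 0xCF = 11001111 → 2-byte char (#9). Advance 2.
Reached end at offset 30 after 9 code points.

9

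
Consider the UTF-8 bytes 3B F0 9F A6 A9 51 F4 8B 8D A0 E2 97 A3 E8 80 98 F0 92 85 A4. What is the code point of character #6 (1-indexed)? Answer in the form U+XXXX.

U+8018

Offset 0: leading byte 0x3B = 00111011 → 1-byte char #1 = 3B.
Offset 1: leading byte 0xF0 = 11110000 → 4-byte char #2 = F0 9F A6 A9.
Offset 5: leading byte 0x51 = 01010001 → 1-byte char #3 = 51.
Offset 6: leading byte 0xF4 = 11110100 → 4-byte char #4 = F4 8B 8D A0.
Offset 10: leading byte 0xE2 = 11100010 → 3-byte char #5 = E2 97 A3.
Offset 13: leading byte 0xE8 = 11101000 → 3-byte char #6 = E8 80 98.
Leading byte 0xE8 = 11101000 matches 1110xxxx → 3-byte sequence.
Byte 1: 0xE8 = 11101000, payload 1000 (4 bits).
Byte 2: 0x80 = 10000000 (10xxxxxx ✓), payload 000000.
Byte 3: 0x98 = 10011000 (10xxxxxx ✓), payload 011000.
Concatenate: 1000000000011000 = 0x8018 (16 bits → U+8018).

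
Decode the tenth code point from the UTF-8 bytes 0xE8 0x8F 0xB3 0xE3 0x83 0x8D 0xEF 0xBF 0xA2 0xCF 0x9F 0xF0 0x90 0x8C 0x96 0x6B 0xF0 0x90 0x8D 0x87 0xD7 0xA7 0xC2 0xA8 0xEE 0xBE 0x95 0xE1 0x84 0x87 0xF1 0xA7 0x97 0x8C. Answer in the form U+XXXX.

Offset 0: leading byte 0xE8 = 11101000 → 3-byte char #1 = E8 8F B3.
Offset 3: leading byte 0xE3 = 11100011 → 3-byte char #2 = E3 83 8D.
Offset 6: leading byte 0xEF = 11101111 → 3-byte char #3 = EF BF A2.
Offset 9: leading byte 0xCF = 11001111 → 2-byte char #4 = CF 9F.
Offset 11: leading byte 0xF0 = 11110000 → 4-byte char #5 = F0 90 8C 96.
Offset 15: leading byte 0x6B = 01101011 → 1-byte char #6 = 6B.
Offset 16: leading byte 0xF0 = 11110000 → 4-byte char #7 = F0 90 8D 87.
Offset 20: leading byte 0xD7 = 11010111 → 2-byte char #8 = D7 A7.
Offset 22: leading byte 0xC2 = 11000010 → 2-byte char #9 = C2 A8.
Offset 24: leading byte 0xEE = 11101110 → 3-byte char #10 = EE BE 95.
Leading byte 0xEE = 11101110 matches 1110xxxx → 3-byte sequence.
Byte 1: 0xEE = 11101110, payload 1110 (4 bits).
Byte 2: 0xBE = 10111110 (10xxxxxx ✓), payload 111110.
Byte 3: 0x95 = 10010101 (10xxxxxx ✓), payload 010101.
Concatenate: 1110111110010101 = 0xEF95 (16 bits → U+EF95).

U+EF95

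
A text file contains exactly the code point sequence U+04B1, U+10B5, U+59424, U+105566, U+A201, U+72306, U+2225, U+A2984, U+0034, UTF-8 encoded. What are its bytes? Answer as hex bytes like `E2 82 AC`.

D2 B1 E1 82 B5 F1 99 90 A4 F4 85 95 A6 EA 88 81 F1 B2 8C 86 E2 88 A5 F2 A2 A6 84 34

U+04B1: 2-byte form → D2 B1.
U+10B5: 3-byte form → E1 82 B5.
U+59424: 4-byte form → F1 99 90 A4.
U+105566: 4-byte form → F4 85 95 A6.
U+A201: 3-byte form → EA 88 81.
U+72306: 4-byte form → F1 B2 8C 86.
U+2225: 3-byte form → E2 88 A5.
U+A2984: 4-byte form → F2 A2 A6 84.
U+0034: 1-byte form → 34.
Concatenated (28 bytes): D2 B1 E1 82 B5 F1 99 90 A4 F4 85 95 A6 EA 88 81 F1 B2 8C 86 E2 88 A5 F2 A2 A6 84 34.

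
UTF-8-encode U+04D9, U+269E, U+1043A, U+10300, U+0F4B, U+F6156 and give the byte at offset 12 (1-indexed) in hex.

0x8C

1-indexed offset 12 is 0-indexed offset 11.
U+04D9 → 2-byte form D3 99 at offsets 0–1.
U+269E → 3-byte form E2 9A 9E at offsets 2–4.
U+1043A → 4-byte form F0 90 90 BA at offsets 5–8.
U+10300 → 4-byte form F0 90 8C 80 at offsets 9–12.
Offset 11 falls in char 4's range; it's byte 3 of F0 90 8C 80 = 0x8C.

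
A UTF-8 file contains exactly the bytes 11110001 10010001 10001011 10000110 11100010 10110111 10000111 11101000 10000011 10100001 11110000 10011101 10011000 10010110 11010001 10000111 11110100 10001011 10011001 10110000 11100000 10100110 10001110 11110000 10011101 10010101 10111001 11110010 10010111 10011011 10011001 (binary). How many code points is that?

9

Byte at offset 0: 0xF1 = 11110001 → 4-byte char (#1). Advance 4.
Byte at offset 4: 0xE2 = 11100010 → 3-byte char (#2). Advance 3.
Byte at offset 7: 0xE8 = 11101000 → 3-byte char (#3). Advance 3.
Byte at offset 10: 0xF0 = 11110000 → 4-byte char (#4). Advance 4.
Byte at offset 14: 0xD1 = 11010001 → 2-byte char (#5). Advance 2.
Byte at offset 16: 0xF4 = 11110100 → 4-byte char (#6). Advance 4.
Byte at offset 20: 0xE0 = 11100000 → 3-byte char (#7). Advance 3.
Byte at offset 23: 0xF0 = 11110000 → 4-byte char (#8). Advance 4.
Byte at offset 27: 0xF2 = 11110010 → 4-byte char (#9). Advance 4.
Reached end at offset 31 after 9 code points.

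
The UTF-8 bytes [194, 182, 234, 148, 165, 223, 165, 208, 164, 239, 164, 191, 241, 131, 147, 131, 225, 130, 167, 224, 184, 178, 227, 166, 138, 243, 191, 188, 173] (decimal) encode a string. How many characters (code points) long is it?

Byte at offset 0: 0xC2 = 11000010 → 2-byte char (#1). Advance 2.
Byte at offset 2: 0xEA = 11101010 → 3-byte char (#2). Advance 3.
Byte at offset 5: 0xDF = 11011111 → 2-byte char (#3). Advance 2.
Byte at offset 7: 0xD0 = 11010000 → 2-byte char (#4). Advance 2.
Byte at offset 9: 0xEF = 11101111 → 3-byte char (#5). Advance 3.
Byte at offset 12: 0xF1 = 11110001 → 4-byte char (#6). Advance 4.
Byte at offset 16: 0xE1 = 11100001 → 3-byte char (#7). Advance 3.
Byte at offset 19: 0xE0 = 11100000 → 3-byte char (#8). Advance 3.
Byte at offset 22: 0xE3 = 11100011 → 3-byte char (#9). Advance 3.
Byte at offset 25: 0xF3 = 11110011 → 4-byte char (#10). Advance 4.
Reached end at offset 29 after 10 code points.

10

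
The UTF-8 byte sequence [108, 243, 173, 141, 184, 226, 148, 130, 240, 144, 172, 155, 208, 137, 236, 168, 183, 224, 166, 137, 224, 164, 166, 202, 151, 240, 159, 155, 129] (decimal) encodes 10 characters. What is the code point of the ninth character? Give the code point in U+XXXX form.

U+0297

Offset 0: leading byte 0x6C = 01101100 → 1-byte char #1 = 6C.
Offset 1: leading byte 0xF3 = 11110011 → 4-byte char #2 = F3 AD 8D B8.
Offset 5: leading byte 0xE2 = 11100010 → 3-byte char #3 = E2 94 82.
Offset 8: leading byte 0xF0 = 11110000 → 4-byte char #4 = F0 90 AC 9B.
Offset 12: leading byte 0xD0 = 11010000 → 2-byte char #5 = D0 89.
Offset 14: leading byte 0xEC = 11101100 → 3-byte char #6 = EC A8 B7.
Offset 17: leading byte 0xE0 = 11100000 → 3-byte char #7 = E0 A6 89.
Offset 20: leading byte 0xE0 = 11100000 → 3-byte char #8 = E0 A4 A6.
Offset 23: leading byte 0xCA = 11001010 → 2-byte char #9 = CA 97.
Leading byte 0xCA = 11001010 matches 110xxxxx → 2-byte sequence.
Byte 1: 0xCA = 11001010, payload 01010 (5 bits).
Byte 2: 0x97 = 10010111 (10xxxxxx ✓), payload 010111.
Concatenate: 01010010111 = 0x297 (11 bits → U+0297).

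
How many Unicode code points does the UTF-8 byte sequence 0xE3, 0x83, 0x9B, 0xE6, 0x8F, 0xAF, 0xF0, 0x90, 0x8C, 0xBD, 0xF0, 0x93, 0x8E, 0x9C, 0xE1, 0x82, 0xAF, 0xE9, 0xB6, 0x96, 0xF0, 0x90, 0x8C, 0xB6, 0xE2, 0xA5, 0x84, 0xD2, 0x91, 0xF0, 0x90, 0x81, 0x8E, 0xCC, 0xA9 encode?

Byte at offset 0: 0xE3 = 11100011 → 3-byte char (#1). Advance 3.
Byte at offset 3: 0xE6 = 11100110 → 3-byte char (#2). Advance 3.
Byte at offset 6: 0xF0 = 11110000 → 4-byte char (#3). Advance 4.
Byte at offset 10: 0xF0 = 11110000 → 4-byte char (#4). Advance 4.
Byte at offset 14: 0xE1 = 11100001 → 3-byte char (#5). Advance 3.
Byte at offset 17: 0xE9 = 11101001 → 3-byte char (#6). Advance 3.
Byte at offset 20: 0xF0 = 11110000 → 4-byte char (#7). Advance 4.
Byte at offset 24: 0xE2 = 11100010 → 3-byte char (#8). Advance 3.
Byte at offset 27: 0xD2 = 11010010 → 2-byte char (#9). Advance 2.
Byte at offset 29: 0xF0 = 11110000 → 4-byte char (#10). Advance 4.
Byte at offset 33: 0xCC = 11001100 → 2-byte char (#11). Advance 2.
Reached end at offset 35 after 11 code points.

11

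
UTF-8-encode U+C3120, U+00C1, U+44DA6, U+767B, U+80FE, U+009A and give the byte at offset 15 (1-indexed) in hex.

1-indexed offset 15 is 0-indexed offset 14.
U+C3120 → 4-byte form F3 83 84 A0 at offsets 0–3.
U+00C1 → 2-byte form C3 81 at offsets 4–5.
U+44DA6 → 4-byte form F1 84 B6 A6 at offsets 6–9.
U+767B → 3-byte form E7 99 BB at offsets 10–12.
U+80FE → 3-byte form E8 83 BE at offsets 13–15.
Offset 14 falls in char 5's range; it's byte 2 of E8 83 BE = 0x83.

0x83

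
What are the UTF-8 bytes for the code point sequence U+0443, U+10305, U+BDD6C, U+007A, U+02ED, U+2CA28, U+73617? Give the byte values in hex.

U+0443: 2-byte form → D1 83.
U+10305: 4-byte form → F0 90 8C 85.
U+BDD6C: 4-byte form → F2 BD B5 AC.
U+007A: 1-byte form → 7A.
U+02ED: 2-byte form → CB AD.
U+2CA28: 4-byte form → F0 AC A8 A8.
U+73617: 4-byte form → F1 B3 98 97.
Concatenated (21 bytes): D1 83 F0 90 8C 85 F2 BD B5 AC 7A CB AD F0 AC A8 A8 F1 B3 98 97.

D1 83 F0 90 8C 85 F2 BD B5 AC 7A CB AD F0 AC A8 A8 F1 B3 98 97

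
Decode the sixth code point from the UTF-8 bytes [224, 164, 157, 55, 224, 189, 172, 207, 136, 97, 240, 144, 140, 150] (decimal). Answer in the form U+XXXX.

Offset 0: leading byte 0xE0 = 11100000 → 3-byte char #1 = E0 A4 9D.
Offset 3: leading byte 0x37 = 00110111 → 1-byte char #2 = 37.
Offset 4: leading byte 0xE0 = 11100000 → 3-byte char #3 = E0 BD AC.
Offset 7: leading byte 0xCF = 11001111 → 2-byte char #4 = CF 88.
Offset 9: leading byte 0x61 = 01100001 → 1-byte char #5 = 61.
Offset 10: leading byte 0xF0 = 11110000 → 4-byte char #6 = F0 90 8C 96.
Leading byte 0xF0 = 11110000 matches 11110xxx → 4-byte sequence.
Byte 1: 0xF0 = 11110000, payload 000 (3 bits).
Byte 2: 0x90 = 10010000 (10xxxxxx ✓), payload 010000.
Byte 3: 0x8C = 10001100 (10xxxxxx ✓), payload 001100.
Byte 4: 0x96 = 10010110 (10xxxxxx ✓), payload 010110.
Concatenate: 000010000001100010110 = 0x10316 (21 bits → U+10316).

U+10316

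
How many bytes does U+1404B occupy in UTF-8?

4

U+1404B = 0x1404B. UTF-8 uses 1 byte below 0x80, 2 below 0x800, 3 below 0x10000, 4 up to 0x10FFFF. 0x1404B is in U+10000–U+10FFFF → 4 bytes.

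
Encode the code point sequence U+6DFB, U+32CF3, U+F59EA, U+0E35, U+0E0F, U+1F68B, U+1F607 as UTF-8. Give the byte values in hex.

U+6DFB: 3-byte form → E6 B7 BB.
U+32CF3: 4-byte form → F0 B2 B3 B3.
U+F59EA: 4-byte form → F3 B5 A7 AA.
U+0E35: 3-byte form → E0 B8 B5.
U+0E0F: 3-byte form → E0 B8 8F.
U+1F68B: 4-byte form → F0 9F 9A 8B.
U+1F607: 4-byte form → F0 9F 98 87.
Concatenated (25 bytes): E6 B7 BB F0 B2 B3 B3 F3 B5 A7 AA E0 B8 B5 E0 B8 8F F0 9F 9A 8B F0 9F 98 87.

E6 B7 BB F0 B2 B3 B3 F3 B5 A7 AA E0 B8 B5 E0 B8 8F F0 9F 9A 8B F0 9F 98 87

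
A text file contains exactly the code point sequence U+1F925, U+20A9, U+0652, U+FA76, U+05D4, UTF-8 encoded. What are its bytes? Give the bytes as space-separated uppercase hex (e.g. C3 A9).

U+1F925: 4-byte form → F0 9F A4 A5.
U+20A9: 3-byte form → E2 82 A9.
U+0652: 2-byte form → D9 92.
U+FA76: 3-byte form → EF A9 B6.
U+05D4: 2-byte form → D7 94.
Concatenated (14 bytes): F0 9F A4 A5 E2 82 A9 D9 92 EF A9 B6 D7 94.

F0 9F A4 A5 E2 82 A9 D9 92 EF A9 B6 D7 94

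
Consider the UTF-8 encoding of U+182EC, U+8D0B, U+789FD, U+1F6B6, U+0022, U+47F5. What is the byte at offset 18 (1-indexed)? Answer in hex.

1-indexed offset 18 is 0-indexed offset 17.
U+182EC → 4-byte form F0 98 8B AC at offsets 0–3.
U+8D0B → 3-byte form E8 B4 8B at offsets 4–6.
U+789FD → 4-byte form F1 B8 A7 BD at offsets 7–10.
U+1F6B6 → 4-byte form F0 9F 9A B6 at offsets 11–14.
U+0022 → 1-byte form 22 at offsets 15–15.
U+47F5 → 3-byte form E4 9F B5 at offsets 16–18.
Offset 17 falls in char 6's range; it's byte 2 of E4 9F B5 = 0x9F.

0x9F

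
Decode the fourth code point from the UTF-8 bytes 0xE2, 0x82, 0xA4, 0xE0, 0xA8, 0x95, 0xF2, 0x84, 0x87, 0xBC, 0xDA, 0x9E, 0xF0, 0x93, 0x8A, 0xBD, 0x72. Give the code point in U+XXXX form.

U+069E

Offset 0: leading byte 0xE2 = 11100010 → 3-byte char #1 = E2 82 A4.
Offset 3: leading byte 0xE0 = 11100000 → 3-byte char #2 = E0 A8 95.
Offset 6: leading byte 0xF2 = 11110010 → 4-byte char #3 = F2 84 87 BC.
Offset 10: leading byte 0xDA = 11011010 → 2-byte char #4 = DA 9E.
Leading byte 0xDA = 11011010 matches 110xxxxx → 2-byte sequence.
Byte 1: 0xDA = 11011010, payload 11010 (5 bits).
Byte 2: 0x9E = 10011110 (10xxxxxx ✓), payload 011110.
Concatenate: 11010011110 = 0x69E (11 bits → U+069E).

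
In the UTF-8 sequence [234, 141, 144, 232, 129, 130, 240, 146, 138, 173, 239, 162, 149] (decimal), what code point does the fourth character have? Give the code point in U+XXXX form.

Offset 0: leading byte 0xEA = 11101010 → 3-byte char #1 = EA 8D 90.
Offset 3: leading byte 0xE8 = 11101000 → 3-byte char #2 = E8 81 82.
Offset 6: leading byte 0xF0 = 11110000 → 4-byte char #3 = F0 92 8A AD.
Offset 10: leading byte 0xEF = 11101111 → 3-byte char #4 = EF A2 95.
Leading byte 0xEF = 11101111 matches 1110xxxx → 3-byte sequence.
Byte 1: 0xEF = 11101111, payload 1111 (4 bits).
Byte 2: 0xA2 = 10100010 (10xxxxxx ✓), payload 100010.
Byte 3: 0x95 = 10010101 (10xxxxxx ✓), payload 010101.
Concatenate: 1111100010010101 = 0xF895 (16 bits → U+F895).

U+F895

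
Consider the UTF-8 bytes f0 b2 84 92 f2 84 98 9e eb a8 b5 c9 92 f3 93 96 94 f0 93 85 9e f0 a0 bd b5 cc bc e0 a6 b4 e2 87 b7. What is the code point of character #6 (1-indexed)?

U+1315E

Offset 0: leading byte 0xF0 = 11110000 → 4-byte char #1 = F0 B2 84 92.
Offset 4: leading byte 0xF2 = 11110010 → 4-byte char #2 = F2 84 98 9E.
Offset 8: leading byte 0xEB = 11101011 → 3-byte char #3 = EB A8 B5.
Offset 11: leading byte 0xC9 = 11001001 → 2-byte char #4 = C9 92.
Offset 13: leading byte 0xF3 = 11110011 → 4-byte char #5 = F3 93 96 94.
Offset 17: leading byte 0xF0 = 11110000 → 4-byte char #6 = F0 93 85 9E.
Leading byte 0xF0 = 11110000 matches 11110xxx → 4-byte sequence.
Byte 1: 0xF0 = 11110000, payload 000 (3 bits).
Byte 2: 0x93 = 10010011 (10xxxxxx ✓), payload 010011.
Byte 3: 0x85 = 10000101 (10xxxxxx ✓), payload 000101.
Byte 4: 0x9E = 10011110 (10xxxxxx ✓), payload 011110.
Concatenate: 000010011000101011110 = 0x1315E (21 bits → U+1315E).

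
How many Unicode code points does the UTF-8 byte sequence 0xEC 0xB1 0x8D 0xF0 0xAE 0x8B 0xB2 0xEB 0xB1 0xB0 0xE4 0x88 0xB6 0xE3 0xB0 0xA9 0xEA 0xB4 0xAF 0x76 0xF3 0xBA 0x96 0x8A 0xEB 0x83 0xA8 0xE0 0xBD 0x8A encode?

Byte at offset 0: 0xEC = 11101100 → 3-byte char (#1). Advance 3.
Byte at offset 3: 0xF0 = 11110000 → 4-byte char (#2). Advance 4.
Byte at offset 7: 0xEB = 11101011 → 3-byte char (#3). Advance 3.
Byte at offset 10: 0xE4 = 11100100 → 3-byte char (#4). Advance 3.
Byte at offset 13: 0xE3 = 11100011 → 3-byte char (#5). Advance 3.
Byte at offset 16: 0xEA = 11101010 → 3-byte char (#6). Advance 3.
Byte at offset 19: 0x76 = 01110110 → 1-byte char (#7). Advance 1.
Byte at offset 20: 0xF3 = 11110011 → 4-byte char (#8). Advance 4.
Byte at offset 24: 0xEB = 11101011 → 3-byte char (#9). Advance 3.
Byte at offset 27: 0xE0 = 11100000 → 3-byte char (#10). Advance 3.
Reached end at offset 30 after 10 code points.

10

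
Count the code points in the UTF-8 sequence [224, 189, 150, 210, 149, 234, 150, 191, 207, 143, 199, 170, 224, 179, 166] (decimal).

6

Byte at offset 0: 0xE0 = 11100000 → 3-byte char (#1). Advance 3.
Byte at offset 3: 0xD2 = 11010010 → 2-byte char (#2). Advance 2.
Byte at offset 5: 0xEA = 11101010 → 3-byte char (#3). Advance 3.
Byte at offset 8: 0xCF = 11001111 → 2-byte char (#4). Advance 2.
Byte at offset 10: 0xC7 = 11000111 → 2-byte char (#5). Advance 2.
Byte at offset 12: 0xE0 = 11100000 → 3-byte char (#6). Advance 3.
Reached end at offset 15 after 6 code points.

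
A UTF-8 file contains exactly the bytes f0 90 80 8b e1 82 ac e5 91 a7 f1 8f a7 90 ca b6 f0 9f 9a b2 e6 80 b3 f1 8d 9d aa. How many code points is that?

Byte at offset 0: 0xF0 = 11110000 → 4-byte char (#1). Advance 4.
Byte at offset 4: 0xE1 = 11100001 → 3-byte char (#2). Advance 3.
Byte at offset 7: 0xE5 = 11100101 → 3-byte char (#3). Advance 3.
Byte at offset 10: 0xF1 = 11110001 → 4-byte char (#4). Advance 4.
Byte at offset 14: 0xCA = 11001010 → 2-byte char (#5). Advance 2.
Byte at offset 16: 0xF0 = 11110000 → 4-byte char (#6). Advance 4.
Byte at offset 20: 0xE6 = 11100110 → 3-byte char (#7). Advance 3.
Byte at offset 23: 0xF1 = 11110001 → 4-byte char (#8). Advance 4.
Reached end at offset 27 after 8 code points.

8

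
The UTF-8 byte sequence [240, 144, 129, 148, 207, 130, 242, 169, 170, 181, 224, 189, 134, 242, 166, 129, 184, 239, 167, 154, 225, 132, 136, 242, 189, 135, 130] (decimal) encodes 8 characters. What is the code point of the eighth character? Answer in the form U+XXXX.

Offset 0: leading byte 0xF0 = 11110000 → 4-byte char #1 = F0 90 81 94.
Offset 4: leading byte 0xCF = 11001111 → 2-byte char #2 = CF 82.
Offset 6: leading byte 0xF2 = 11110010 → 4-byte char #3 = F2 A9 AA B5.
Offset 10: leading byte 0xE0 = 11100000 → 3-byte char #4 = E0 BD 86.
Offset 13: leading byte 0xF2 = 11110010 → 4-byte char #5 = F2 A6 81 B8.
Offset 17: leading byte 0xEF = 11101111 → 3-byte char #6 = EF A7 9A.
Offset 20: leading byte 0xE1 = 11100001 → 3-byte char #7 = E1 84 88.
Offset 23: leading byte 0xF2 = 11110010 → 4-byte char #8 = F2 BD 87 82.
Leading byte 0xF2 = 11110010 matches 11110xxx → 4-byte sequence.
Byte 1: 0xF2 = 11110010, payload 010 (3 bits).
Byte 2: 0xBD = 10111101 (10xxxxxx ✓), payload 111101.
Byte 3: 0x87 = 10000111 (10xxxxxx ✓), payload 000111.
Byte 4: 0x82 = 10000010 (10xxxxxx ✓), payload 000010.
Concatenate: 010111101000111000010 = 0xBD1C2 (21 bits → U+BD1C2).

U+BD1C2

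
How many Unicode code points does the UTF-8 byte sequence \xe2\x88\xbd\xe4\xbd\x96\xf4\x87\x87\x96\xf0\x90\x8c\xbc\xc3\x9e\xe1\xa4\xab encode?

6

Byte at offset 0: 0xE2 = 11100010 → 3-byte char (#1). Advance 3.
Byte at offset 3: 0xE4 = 11100100 → 3-byte char (#2). Advance 3.
Byte at offset 6: 0xF4 = 11110100 → 4-byte char (#3). Advance 4.
Byte at offset 10: 0xF0 = 11110000 → 4-byte char (#4). Advance 4.
Byte at offset 14: 0xC3 = 11000011 → 2-byte char (#5). Advance 2.
Byte at offset 16: 0xE1 = 11100001 → 3-byte char (#6). Advance 3.
Reached end at offset 19 after 6 code points.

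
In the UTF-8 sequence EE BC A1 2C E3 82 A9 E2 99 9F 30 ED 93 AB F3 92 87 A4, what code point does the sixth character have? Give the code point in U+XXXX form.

U+D4EB

Offset 0: leading byte 0xEE = 11101110 → 3-byte char #1 = EE BC A1.
Offset 3: leading byte 0x2C = 00101100 → 1-byte char #2 = 2C.
Offset 4: leading byte 0xE3 = 11100011 → 3-byte char #3 = E3 82 A9.
Offset 7: leading byte 0xE2 = 11100010 → 3-byte char #4 = E2 99 9F.
Offset 10: leading byte 0x30 = 00110000 → 1-byte char #5 = 30.
Offset 11: leading byte 0xED = 11101101 → 3-byte char #6 = ED 93 AB.
Leading byte 0xED = 11101101 matches 1110xxxx → 3-byte sequence.
Byte 1: 0xED = 11101101, payload 1101 (4 bits).
Byte 2: 0x93 = 10010011 (10xxxxxx ✓), payload 010011.
Byte 3: 0xAB = 10101011 (10xxxxxx ✓), payload 101011.
Concatenate: 1101010011101011 = 0xD4EB (16 bits → U+D4EB).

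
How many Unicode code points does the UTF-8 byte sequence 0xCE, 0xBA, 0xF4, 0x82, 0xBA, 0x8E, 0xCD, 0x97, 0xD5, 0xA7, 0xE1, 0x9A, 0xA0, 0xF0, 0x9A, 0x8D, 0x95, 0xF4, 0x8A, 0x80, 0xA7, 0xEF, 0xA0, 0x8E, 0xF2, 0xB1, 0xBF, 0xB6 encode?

9

Byte at offset 0: 0xCE = 11001110 → 2-byte char (#1). Advance 2.
Byte at offset 2: 0xF4 = 11110100 → 4-byte char (#2). Advance 4.
Byte at offset 6: 0xCD = 11001101 → 2-byte char (#3). Advance 2.
Byte at offset 8: 0xD5 = 11010101 → 2-byte char (#4). Advance 2.
Byte at offset 10: 0xE1 = 11100001 → 3-byte char (#5). Advance 3.
Byte at offset 13: 0xF0 = 11110000 → 4-byte char (#6). Advance 4.
Byte at offset 17: 0xF4 = 11110100 → 4-byte char (#7). Advance 4.
Byte at offset 21: 0xEF = 11101111 → 3-byte char (#8). Advance 3.
Byte at offset 24: 0xF2 = 11110010 → 4-byte char (#9). Advance 4.
Reached end at offset 28 after 9 code points.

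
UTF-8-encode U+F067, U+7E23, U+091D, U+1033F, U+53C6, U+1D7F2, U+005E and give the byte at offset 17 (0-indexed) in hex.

U+F067 → 3-byte form EF 81 A7 at offsets 0–2.
U+7E23 → 3-byte form E7 B8 A3 at offsets 3–5.
U+091D → 3-byte form E0 A4 9D at offsets 6–8.
U+1033F → 4-byte form F0 90 8C BF at offsets 9–12.
U+53C6 → 3-byte form E5 8F 86 at offsets 13–15.
U+1D7F2 → 4-byte form F0 9D 9F B2 at offsets 16–19.
Offset 17 falls in char 6's range; it's byte 2 of F0 9D 9F B2 = 0x9D.

0x9D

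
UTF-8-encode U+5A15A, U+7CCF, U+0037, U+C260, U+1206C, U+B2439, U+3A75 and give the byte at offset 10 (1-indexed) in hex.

0x89

1-indexed offset 10 is 0-indexed offset 9.
U+5A15A → 4-byte form F1 9A 85 9A at offsets 0–3.
U+7CCF → 3-byte form E7 B3 8F at offsets 4–6.
U+0037 → 1-byte form 37 at offsets 7–7.
U+C260 → 3-byte form EC 89 A0 at offsets 8–10.
Offset 9 falls in char 4's range; it's byte 2 of EC 89 A0 = 0x89.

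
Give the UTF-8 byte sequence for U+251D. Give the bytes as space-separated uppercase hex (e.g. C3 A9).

E2 94 9D

U+251D = 0x251D = 9501 decimal. In range U+0800–U+FFFF → 3-byte form: 1110xxxx 10xxxxxx 10xxxxxx.
Binary (16 bits): 0010010100011101.
Split 4+6+6: 0010 | 010100 | 011101.
Byte 1: 11100010 = 0xE2.
Byte 2: 10010100 = 0x94.
Byte 3: 10011101 = 0x9D.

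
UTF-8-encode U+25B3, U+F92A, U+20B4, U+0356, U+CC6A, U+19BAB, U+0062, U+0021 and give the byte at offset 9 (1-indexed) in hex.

1-indexed offset 9 is 0-indexed offset 8.
U+25B3 → 3-byte form E2 96 B3 at offsets 0–2.
U+F92A → 3-byte form EF A4 AA at offsets 3–5.
U+20B4 → 3-byte form E2 82 B4 at offsets 6–8.
Offset 8 falls in char 3's range; it's byte 3 of E2 82 B4 = 0xB4.

0xB4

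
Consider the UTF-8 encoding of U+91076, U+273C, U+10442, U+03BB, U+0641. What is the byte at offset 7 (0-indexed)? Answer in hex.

0xF0

U+91076 → 4-byte form F2 91 81 B6 at offsets 0–3.
U+273C → 3-byte form E2 9C BC at offsets 4–6.
U+10442 → 4-byte form F0 90 91 82 at offsets 7–10.
Offset 7 falls in char 3's range; it's byte 1 of F0 90 91 82 = 0xF0.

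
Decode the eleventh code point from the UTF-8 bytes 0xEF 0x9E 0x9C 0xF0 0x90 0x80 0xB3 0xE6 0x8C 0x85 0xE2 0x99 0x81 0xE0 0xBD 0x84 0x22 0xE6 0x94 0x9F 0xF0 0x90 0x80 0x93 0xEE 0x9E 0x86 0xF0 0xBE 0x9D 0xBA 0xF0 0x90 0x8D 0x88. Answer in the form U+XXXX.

U+10348

Offset 0: leading byte 0xEF = 11101111 → 3-byte char #1 = EF 9E 9C.
Offset 3: leading byte 0xF0 = 11110000 → 4-byte char #2 = F0 90 80 B3.
Offset 7: leading byte 0xE6 = 11100110 → 3-byte char #3 = E6 8C 85.
Offset 10: leading byte 0xE2 = 11100010 → 3-byte char #4 = E2 99 81.
Offset 13: leading byte 0xE0 = 11100000 → 3-byte char #5 = E0 BD 84.
Offset 16: leading byte 0x22 = 00100010 → 1-byte char #6 = 22.
Offset 17: leading byte 0xE6 = 11100110 → 3-byte char #7 = E6 94 9F.
Offset 20: leading byte 0xF0 = 11110000 → 4-byte char #8 = F0 90 80 93.
Offset 24: leading byte 0xEE = 11101110 → 3-byte char #9 = EE 9E 86.
Offset 27: leading byte 0xF0 = 11110000 → 4-byte char #10 = F0 BE 9D BA.
Offset 31: leading byte 0xF0 = 11110000 → 4-byte char #11 = F0 90 8D 88.
Leading byte 0xF0 = 11110000 matches 11110xxx → 4-byte sequence.
Byte 1: 0xF0 = 11110000, payload 000 (3 bits).
Byte 2: 0x90 = 10010000 (10xxxxxx ✓), payload 010000.
Byte 3: 0x8D = 10001101 (10xxxxxx ✓), payload 001101.
Byte 4: 0x88 = 10001000 (10xxxxxx ✓), payload 001000.
Concatenate: 000010000001101001000 = 0x10348 (21 bits → U+10348).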